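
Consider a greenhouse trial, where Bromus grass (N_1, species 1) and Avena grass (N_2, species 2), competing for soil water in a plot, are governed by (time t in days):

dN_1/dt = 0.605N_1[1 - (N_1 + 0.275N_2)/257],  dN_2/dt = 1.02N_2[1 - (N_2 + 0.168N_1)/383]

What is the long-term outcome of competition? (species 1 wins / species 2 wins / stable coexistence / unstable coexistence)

stable coexistence

Compare the nullcline intercepts: K1/α12 = 257/0.275 = 935 > K2 = 383; K2/α21 = 383/0.168 = 2280 > K1 = 257.
Since both inequalities hold, each species can invade when rare, so the interior equilibrium is stable.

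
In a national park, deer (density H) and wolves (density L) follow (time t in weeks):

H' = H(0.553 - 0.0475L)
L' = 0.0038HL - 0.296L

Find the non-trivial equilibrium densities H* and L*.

H* ≈ 77.9, L* ≈ 11.6

Set dL/dt = 0 with L > 0: 0.0038H - 0.296 = 0, so H* = 0.296/0.0038 = 77.9.
Set dH/dt = 0 with H > 0: 0.553 - 0.0475L = 0, so L* = 0.553/0.0475 = 11.6.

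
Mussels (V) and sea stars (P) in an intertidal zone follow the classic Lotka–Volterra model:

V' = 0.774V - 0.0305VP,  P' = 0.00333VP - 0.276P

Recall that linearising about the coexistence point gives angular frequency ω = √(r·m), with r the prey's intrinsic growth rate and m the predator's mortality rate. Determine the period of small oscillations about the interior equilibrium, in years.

Here r = 0.774 and m = 0.276, so r·m = 0.214.
ω = √0.214 = 0.462 per year, hence T = 2π/ω ≈ 13.6 years.

T ≈ 13.6 years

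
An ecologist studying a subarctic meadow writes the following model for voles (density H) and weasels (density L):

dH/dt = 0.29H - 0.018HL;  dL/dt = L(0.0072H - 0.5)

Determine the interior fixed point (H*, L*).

Set dL/dt = 0 with L > 0: 0.0072H - 0.5 = 0, so H* = 0.5/0.0072 = 69.4.
Set dH/dt = 0 with H > 0: 0.29 - 0.018L = 0, so L* = 0.29/0.018 = 16.1.

H* ≈ 69.4, L* ≈ 16.1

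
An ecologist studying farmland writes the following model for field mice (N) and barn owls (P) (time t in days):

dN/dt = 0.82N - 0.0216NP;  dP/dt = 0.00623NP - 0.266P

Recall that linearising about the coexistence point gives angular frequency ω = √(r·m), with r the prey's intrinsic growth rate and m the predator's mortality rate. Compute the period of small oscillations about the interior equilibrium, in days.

T ≈ 13.5 days

Here r = 0.82 and m = 0.266, so r·m = 0.218.
ω = √0.218 = 0.467 per day, hence T = 2π/ω ≈ 13.5 days.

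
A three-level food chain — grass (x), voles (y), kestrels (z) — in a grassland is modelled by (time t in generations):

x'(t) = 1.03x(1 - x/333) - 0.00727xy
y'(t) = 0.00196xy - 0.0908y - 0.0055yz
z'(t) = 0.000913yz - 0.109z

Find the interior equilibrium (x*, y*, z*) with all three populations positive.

From dz/dt = 0: 0.000913y* = 0.109, so y* = 119.
From dx/dt = 0: 1.03(1 - x*/333) = 0.00727·119, giving x* = 333·(1 - 0.843) = 52.4.
From dy/dt = 0: 0.00196·52.4 - 0.0908 = 0.0055z*, so z* = 0.0119/0.0055 = 2.16.

x* ≈ 52.4, y* ≈ 119, z* ≈ 2.16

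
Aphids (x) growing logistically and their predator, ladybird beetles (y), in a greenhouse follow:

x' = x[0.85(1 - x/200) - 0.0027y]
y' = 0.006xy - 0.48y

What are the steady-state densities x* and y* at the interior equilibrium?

From dy/dt = 0 with y > 0: 0.006x* = 0.48, so x* = 80.
Substitute into dx/dt = 0: 0.85(1 - 80/200) = 0.0027y*.
The bracket is 0.6, giving y* = 0.51/0.0027 = 189.

x* ≈ 80, y* ≈ 189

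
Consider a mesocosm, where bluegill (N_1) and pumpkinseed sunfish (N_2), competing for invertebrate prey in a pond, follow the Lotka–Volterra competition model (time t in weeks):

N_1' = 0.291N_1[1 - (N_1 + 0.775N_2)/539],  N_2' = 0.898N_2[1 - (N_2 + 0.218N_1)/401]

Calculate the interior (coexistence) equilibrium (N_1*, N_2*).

Setting both brackets to zero gives the nullclines N_1 + 0.775N_2 = 539 and 0.218N_1 + N_2 = 401.
Substituting N_2 = 401 - 0.218N_1 into the first: N_1(1 - 0.775·0.218) = 539 - 0.775·401.
So N_1* = 228/0.831 = 275, and then N_2* = 401 - 0.218·275 = 341.

N_1* ≈ 275, N_2* ≈ 341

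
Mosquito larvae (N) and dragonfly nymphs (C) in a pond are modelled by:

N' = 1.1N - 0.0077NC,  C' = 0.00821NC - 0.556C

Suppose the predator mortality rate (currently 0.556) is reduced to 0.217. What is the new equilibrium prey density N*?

N* ≈ 26.4

At the interior fixed point, setting dC/dt = 0 with C > 0 fixes N* = (predator death rate)/(NC coefficient) — independent of the other coefficients.
With the change, N* = 0.217/0.00821 = 26.4; it falls from 67.7.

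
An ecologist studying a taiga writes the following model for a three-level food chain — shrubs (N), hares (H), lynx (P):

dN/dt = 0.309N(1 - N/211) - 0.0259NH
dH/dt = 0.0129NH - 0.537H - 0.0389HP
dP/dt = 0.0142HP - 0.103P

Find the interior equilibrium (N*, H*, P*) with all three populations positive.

From dP/dt = 0: 0.0142H* = 0.103, so H* = 7.25.
From dN/dt = 0: 0.309(1 - N*/211) = 0.0259·7.25, giving N* = 211·(1 - 0.608) = 82.7.
From dH/dt = 0: 0.0129·82.7 - 0.537 = 0.0389P*, so P* = 0.53/0.0389 = 13.6.

N* ≈ 82.7, H* ≈ 7.25, P* ≈ 13.6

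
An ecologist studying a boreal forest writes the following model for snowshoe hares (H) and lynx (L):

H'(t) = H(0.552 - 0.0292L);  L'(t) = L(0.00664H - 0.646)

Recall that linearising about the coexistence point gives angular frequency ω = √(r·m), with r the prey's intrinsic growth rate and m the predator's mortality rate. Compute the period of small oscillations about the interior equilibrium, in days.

Here r = 0.552 and m = 0.646, so r·m = 0.357.
ω = √0.357 = 0.597 per day, hence T = 2π/ω ≈ 10.5 days.

T ≈ 10.5 days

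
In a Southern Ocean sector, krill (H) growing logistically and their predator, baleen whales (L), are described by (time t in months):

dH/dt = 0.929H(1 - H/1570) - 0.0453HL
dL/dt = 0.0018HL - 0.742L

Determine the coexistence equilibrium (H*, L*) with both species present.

From dL/dt = 0 with L > 0: 0.0018H* = 0.742, so H* = 412.
Substitute into dH/dt = 0: 0.929(1 - 412/1570) = 0.0453L*.
The bracket is 0.737, giving L* = 0.685/0.0453 = 15.1.

H* ≈ 412, L* ≈ 15.1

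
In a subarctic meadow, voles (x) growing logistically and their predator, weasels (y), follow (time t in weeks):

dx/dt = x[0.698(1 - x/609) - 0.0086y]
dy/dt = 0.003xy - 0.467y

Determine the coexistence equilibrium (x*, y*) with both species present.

x* ≈ 156, y* ≈ 60.4

From dy/dt = 0 with y > 0: 0.003x* = 0.467, so x* = 156.
Substitute into dx/dt = 0: 0.698(1 - 156/609) = 0.0086y*.
The bracket is 0.744, giving y* = 0.52/0.0086 = 60.4.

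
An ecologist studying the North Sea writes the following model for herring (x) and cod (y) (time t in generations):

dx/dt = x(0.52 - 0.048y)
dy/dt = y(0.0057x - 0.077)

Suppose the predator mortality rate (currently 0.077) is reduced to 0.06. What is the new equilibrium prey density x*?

x* ≈ 10.5

At the interior fixed point, setting dy/dt = 0 with y > 0 fixes x* = (predator death rate)/(xy coefficient) — independent of the other coefficients.
With the change, x* = 0.06/0.0057 = 10.5; it falls from 13.5.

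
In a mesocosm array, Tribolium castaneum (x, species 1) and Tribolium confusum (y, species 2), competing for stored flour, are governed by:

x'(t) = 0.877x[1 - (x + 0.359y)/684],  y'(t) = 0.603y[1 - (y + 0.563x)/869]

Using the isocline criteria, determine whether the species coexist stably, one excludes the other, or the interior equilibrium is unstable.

stable coexistence

Compare the nullcline intercepts: K1/α12 = 684/0.359 = 1910 > K2 = 869; K2/α21 = 869/0.563 = 1540 > K1 = 684.
Since both inequalities hold, each species can invade when rare, so the interior equilibrium is stable.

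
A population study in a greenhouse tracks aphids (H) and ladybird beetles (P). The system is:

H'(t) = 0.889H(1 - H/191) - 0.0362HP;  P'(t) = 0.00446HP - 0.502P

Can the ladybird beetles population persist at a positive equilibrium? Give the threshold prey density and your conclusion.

Threshold H = 113; K > 113, so yes, the predator persists.

The predator equation gives dP/dt > 0 only when H > 0.502/0.00446 = 113.
Without the predator, H → K = 191. Since 191 > 113, the predator can invade and persist.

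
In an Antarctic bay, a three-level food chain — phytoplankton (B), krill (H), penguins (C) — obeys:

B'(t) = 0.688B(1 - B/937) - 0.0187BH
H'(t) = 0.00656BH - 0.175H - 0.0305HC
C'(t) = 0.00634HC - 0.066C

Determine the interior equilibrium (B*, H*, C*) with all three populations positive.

From dC/dt = 0: 0.00634H* = 0.066, so H* = 10.4.
From dB/dt = 0: 0.688(1 - B*/937) = 0.0187·10.4, giving B* = 937·(1 - 0.283) = 672.
From dH/dt = 0: 0.00656·672 - 0.175 = 0.0305C*, so C* = 4.23/0.0305 = 139.

B* ≈ 672, H* ≈ 10.4, C* ≈ 139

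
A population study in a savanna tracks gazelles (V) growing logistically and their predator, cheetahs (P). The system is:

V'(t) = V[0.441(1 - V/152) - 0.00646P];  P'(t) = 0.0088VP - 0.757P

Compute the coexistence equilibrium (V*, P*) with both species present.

From dP/dt = 0 with P > 0: 0.0088V* = 0.757, so V* = 86.
Substitute into dV/dt = 0: 0.441(1 - 86/152) = 0.00646P*.
The bracket is 0.434, giving P* = 0.191/0.00646 = 29.6.

V* ≈ 86, P* ≈ 29.6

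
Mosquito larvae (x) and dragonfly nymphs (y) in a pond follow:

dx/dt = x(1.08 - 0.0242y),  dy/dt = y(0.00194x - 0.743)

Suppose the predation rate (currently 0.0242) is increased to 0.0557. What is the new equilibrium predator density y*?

At the interior fixed point, setting dx/dt = 0 with x > 0 fixes y* = (prey growth rate)/(xy coefficient) — independent of the other coefficients.
With the change, y* = 1.08/0.0557 = 19.4; it falls from 44.6.

y* ≈ 19.4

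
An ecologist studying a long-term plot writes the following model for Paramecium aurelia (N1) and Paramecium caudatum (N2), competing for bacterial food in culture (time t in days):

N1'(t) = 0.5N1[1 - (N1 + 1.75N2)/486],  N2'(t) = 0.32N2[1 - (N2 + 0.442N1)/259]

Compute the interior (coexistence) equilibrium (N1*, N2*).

N1* ≈ 145, N2* ≈ 195

Setting both brackets to zero gives the nullclines N1 + 1.75N2 = 486 and 0.442N1 + N2 = 259.
Substituting N2 = 259 - 0.442N1 into the first: N1(1 - 1.75·0.442) = 486 - 1.75·259.
So N1* = 32.8/0.227 = 145, and then N2* = 259 - 0.442·145 = 195.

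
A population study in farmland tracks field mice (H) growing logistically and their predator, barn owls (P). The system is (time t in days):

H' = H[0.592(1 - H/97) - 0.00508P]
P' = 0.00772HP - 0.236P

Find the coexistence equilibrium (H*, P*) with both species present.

H* ≈ 30.6, P* ≈ 79.8

From dP/dt = 0 with P > 0: 0.00772H* = 0.236, so H* = 30.6.
Substitute into dH/dt = 0: 0.592(1 - 30.6/97) = 0.00508P*.
The bracket is 0.685, giving P* = 0.405/0.00508 = 79.8.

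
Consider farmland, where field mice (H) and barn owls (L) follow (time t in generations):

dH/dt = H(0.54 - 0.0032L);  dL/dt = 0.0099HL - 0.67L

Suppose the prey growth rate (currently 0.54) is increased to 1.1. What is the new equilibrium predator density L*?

At the interior fixed point, setting dH/dt = 0 with H > 0 fixes L* = (prey growth rate)/(HL coefficient) — independent of the other coefficients.
With the change, L* = 1.1/0.0032 = 344; it rises from 169.

L* ≈ 344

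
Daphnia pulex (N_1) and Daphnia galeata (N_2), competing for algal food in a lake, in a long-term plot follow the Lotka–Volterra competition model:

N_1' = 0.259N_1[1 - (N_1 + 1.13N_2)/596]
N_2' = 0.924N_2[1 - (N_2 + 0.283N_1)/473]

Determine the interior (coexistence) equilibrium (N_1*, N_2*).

Setting both brackets to zero gives the nullclines N_1 + 1.13N_2 = 596 and 0.283N_1 + N_2 = 473.
Substituting N_2 = 473 - 0.283N_1 into the first: N_1(1 - 1.13·0.283) = 596 - 1.13·473.
So N_1* = 61.5/0.68 = 90.4, and then N_2* = 473 - 0.283·90.4 = 447.

N_1* ≈ 90.4, N_2* ≈ 447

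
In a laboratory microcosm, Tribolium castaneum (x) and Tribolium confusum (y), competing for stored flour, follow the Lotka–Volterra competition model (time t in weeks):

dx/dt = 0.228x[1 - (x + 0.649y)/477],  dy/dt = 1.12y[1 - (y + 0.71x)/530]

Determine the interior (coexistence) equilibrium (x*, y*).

Setting both brackets to zero gives the nullclines x + 0.649y = 477 and 0.71x + y = 530.
Substituting y = 530 - 0.71x into the first: x(1 - 0.649·0.71) = 477 - 0.649·530.
So x* = 133/0.539 = 247, and then y* = 530 - 0.71·247 = 355.

x* ≈ 247, y* ≈ 355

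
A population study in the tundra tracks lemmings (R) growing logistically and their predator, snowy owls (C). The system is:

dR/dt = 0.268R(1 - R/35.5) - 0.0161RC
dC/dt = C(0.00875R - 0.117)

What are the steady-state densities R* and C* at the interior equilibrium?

R* ≈ 13.4, C* ≈ 10.4

From dC/dt = 0 with C > 0: 0.00875R* = 0.117, so R* = 13.4.
Substitute into dR/dt = 0: 0.268(1 - 13.4/35.5) = 0.0161C*.
The bracket is 0.623, giving C* = 0.167/0.0161 = 10.4.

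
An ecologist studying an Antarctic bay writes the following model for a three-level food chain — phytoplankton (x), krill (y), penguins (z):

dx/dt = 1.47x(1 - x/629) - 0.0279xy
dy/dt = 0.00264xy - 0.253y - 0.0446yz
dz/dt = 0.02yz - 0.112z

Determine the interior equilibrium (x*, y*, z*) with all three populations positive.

x* ≈ 562, y* ≈ 5.6, z* ≈ 27.6

From dz/dt = 0: 0.02y* = 0.112, so y* = 5.6.
From dx/dt = 0: 1.47(1 - x*/629) = 0.0279·5.6, giving x* = 629·(1 - 0.106) = 562.
From dy/dt = 0: 0.00264·562 - 0.253 = 0.0446z*, so z* = 1.23/0.0446 = 27.6.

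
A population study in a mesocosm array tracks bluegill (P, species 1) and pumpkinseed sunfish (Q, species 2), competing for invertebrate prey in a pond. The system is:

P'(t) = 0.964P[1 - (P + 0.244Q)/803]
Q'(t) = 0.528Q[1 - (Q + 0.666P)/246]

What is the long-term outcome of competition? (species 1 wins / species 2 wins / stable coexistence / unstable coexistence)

Compare the nullcline intercepts: K1/α12 = 803/0.244 = 3290 > K2 = 246; K2/α21 = 246/0.666 = 369 < K1 = 803.
Since the inequalities point opposite ways, species 1 can invade but species 2 cannot.

species 1 excludes species 2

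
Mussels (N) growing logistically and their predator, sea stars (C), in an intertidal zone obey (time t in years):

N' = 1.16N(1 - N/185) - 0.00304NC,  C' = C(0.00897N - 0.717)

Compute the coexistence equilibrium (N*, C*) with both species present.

From dC/dt = 0 with C > 0: 0.00897N* = 0.717, so N* = 79.9.
Substitute into dN/dt = 0: 1.16(1 - 79.9/185) = 0.00304C*.
The bracket is 0.568, giving C* = 0.659/0.00304 = 217.

N* ≈ 79.9, C* ≈ 217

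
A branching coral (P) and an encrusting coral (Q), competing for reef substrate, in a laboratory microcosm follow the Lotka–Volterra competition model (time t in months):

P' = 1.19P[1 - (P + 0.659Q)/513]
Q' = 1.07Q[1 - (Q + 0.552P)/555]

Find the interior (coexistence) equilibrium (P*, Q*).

P* ≈ 231, Q* ≈ 427

Setting both brackets to zero gives the nullclines P + 0.659Q = 513 and 0.552P + Q = 555.
Substituting Q = 555 - 0.552P into the first: P(1 - 0.659·0.552) = 513 - 0.659·555.
So P* = 147/0.636 = 231, and then Q* = 555 - 0.552·231 = 427.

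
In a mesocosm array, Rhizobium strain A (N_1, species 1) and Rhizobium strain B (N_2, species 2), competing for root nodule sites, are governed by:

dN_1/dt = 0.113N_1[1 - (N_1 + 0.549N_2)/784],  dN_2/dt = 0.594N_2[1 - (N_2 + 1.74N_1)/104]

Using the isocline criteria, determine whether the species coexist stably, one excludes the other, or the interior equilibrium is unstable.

species 1 excludes species 2

Compare the nullcline intercepts: K1/α12 = 784/0.549 = 1430 > K2 = 104; K2/α21 = 104/1.74 = 59.8 < K1 = 784.
Since the inequalities point opposite ways, species 1 can invade but species 2 cannot.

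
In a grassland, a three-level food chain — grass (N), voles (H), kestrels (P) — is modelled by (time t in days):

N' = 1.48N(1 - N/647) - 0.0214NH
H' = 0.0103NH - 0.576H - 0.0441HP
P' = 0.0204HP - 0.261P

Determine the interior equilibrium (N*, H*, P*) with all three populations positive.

From dP/dt = 0: 0.0204H* = 0.261, so H* = 12.8.
From dN/dt = 0: 1.48(1 - N*/647) = 0.0214·12.8, giving N* = 647·(1 - 0.185) = 527.
From dH/dt = 0: 0.0103·527 - 0.576 = 0.0441P*, so P* = 4.86/0.0441 = 110.

N* ≈ 527, H* ≈ 12.8, P* ≈ 110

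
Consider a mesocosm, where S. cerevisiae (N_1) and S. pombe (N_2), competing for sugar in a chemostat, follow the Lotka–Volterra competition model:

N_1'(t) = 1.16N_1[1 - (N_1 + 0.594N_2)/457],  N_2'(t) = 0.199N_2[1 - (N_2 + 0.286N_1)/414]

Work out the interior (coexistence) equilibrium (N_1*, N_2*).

Setting both brackets to zero gives the nullclines N_1 + 0.594N_2 = 457 and 0.286N_1 + N_2 = 414.
Substituting N_2 = 414 - 0.286N_1 into the first: N_1(1 - 0.594·0.286) = 457 - 0.594·414.
So N_1* = 211/0.83 = 254, and then N_2* = 414 - 0.286·254 = 341.

N_1* ≈ 254, N_2* ≈ 341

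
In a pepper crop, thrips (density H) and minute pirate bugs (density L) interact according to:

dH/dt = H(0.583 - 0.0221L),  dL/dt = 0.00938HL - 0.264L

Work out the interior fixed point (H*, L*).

Set dL/dt = 0 with L > 0: 0.00938H - 0.264 = 0, so H* = 0.264/0.00938 = 28.1.
Set dH/dt = 0 with H > 0: 0.583 - 0.0221L = 0, so L* = 0.583/0.0221 = 26.4.

H* ≈ 28.1, L* ≈ 26.4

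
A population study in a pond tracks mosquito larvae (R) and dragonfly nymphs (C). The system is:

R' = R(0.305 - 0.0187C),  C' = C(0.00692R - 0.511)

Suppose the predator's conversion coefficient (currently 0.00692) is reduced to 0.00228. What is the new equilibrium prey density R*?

At the interior fixed point, setting dC/dt = 0 with C > 0 fixes R* = (predator death rate)/(RC coefficient) — independent of the other coefficients.
With the change, R* = 0.511/0.00228 = 224; it rises from 73.8.

R* ≈ 224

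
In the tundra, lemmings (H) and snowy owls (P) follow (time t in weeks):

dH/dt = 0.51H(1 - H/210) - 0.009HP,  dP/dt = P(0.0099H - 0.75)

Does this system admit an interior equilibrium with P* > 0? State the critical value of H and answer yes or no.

The predator equation gives dP/dt > 0 only when H > 0.75/0.0099 = 75.8.
Without the predator, H → K = 210. Since 210 > 75.8, the predator can invade and persist.

Threshold H = 75.8; K > 75.8, so yes, the predator persists.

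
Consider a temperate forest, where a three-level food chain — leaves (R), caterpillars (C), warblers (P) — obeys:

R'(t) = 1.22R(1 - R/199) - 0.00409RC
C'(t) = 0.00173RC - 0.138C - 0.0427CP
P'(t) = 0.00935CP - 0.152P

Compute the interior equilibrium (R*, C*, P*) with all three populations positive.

From dP/dt = 0: 0.00935C* = 0.152, so C* = 16.3.
From dR/dt = 0: 1.22(1 - R*/199) = 0.00409·16.3, giving R* = 199·(1 - 0.0545) = 188.
From dC/dt = 0: 0.00173·188 - 0.138 = 0.0427P*, so P* = 0.188/0.0427 = 4.39.

R* ≈ 188, C* ≈ 16.3, P* ≈ 4.39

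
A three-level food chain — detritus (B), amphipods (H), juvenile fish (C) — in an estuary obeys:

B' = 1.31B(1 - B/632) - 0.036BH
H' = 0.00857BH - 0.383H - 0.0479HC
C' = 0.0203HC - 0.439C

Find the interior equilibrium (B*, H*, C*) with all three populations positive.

B* ≈ 256, H* ≈ 21.6, C* ≈ 37.9

From dC/dt = 0: 0.0203H* = 0.439, so H* = 21.6.
From dB/dt = 0: 1.31(1 - B*/632) = 0.036·21.6, giving B* = 632·(1 - 0.594) = 256.
From dH/dt = 0: 0.00857·256 - 0.383 = 0.0479C*, so C* = 1.81/0.0479 = 37.9.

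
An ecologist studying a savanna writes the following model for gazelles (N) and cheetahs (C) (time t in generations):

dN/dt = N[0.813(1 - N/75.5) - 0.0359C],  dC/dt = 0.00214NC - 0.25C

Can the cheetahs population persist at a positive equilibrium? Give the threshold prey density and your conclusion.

Threshold N = 117; K < 117, so no, the predator goes extinct.

The predator equation gives dC/dt > 0 only when N > 0.25/0.00214 = 117.
Without the predator, N → K = 75.5. Since 75.5 < 117, the predator cannot invade.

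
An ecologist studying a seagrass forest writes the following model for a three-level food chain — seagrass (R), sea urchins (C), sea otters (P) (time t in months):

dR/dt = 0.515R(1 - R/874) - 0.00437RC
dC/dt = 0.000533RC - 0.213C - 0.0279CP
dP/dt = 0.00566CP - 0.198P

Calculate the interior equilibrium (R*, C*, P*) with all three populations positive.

R* ≈ 615, C* ≈ 35, P* ≈ 4.11

From dP/dt = 0: 0.00566C* = 0.198, so C* = 35.
From dR/dt = 0: 0.515(1 - R*/874) = 0.00437·35, giving R* = 874·(1 - 0.297) = 615.
From dC/dt = 0: 0.000533·615 - 0.213 = 0.0279P*, so P* = 0.115/0.0279 = 4.11.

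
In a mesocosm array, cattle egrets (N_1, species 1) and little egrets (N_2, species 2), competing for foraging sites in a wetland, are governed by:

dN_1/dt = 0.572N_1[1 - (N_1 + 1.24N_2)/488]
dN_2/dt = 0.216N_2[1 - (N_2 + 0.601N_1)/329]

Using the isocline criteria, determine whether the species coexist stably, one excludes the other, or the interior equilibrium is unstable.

stable coexistence

Compare the nullcline intercepts: K1/α12 = 488/1.24 = 394 > K2 = 329; K2/α21 = 329/0.601 = 547 > K1 = 488.
Since both inequalities hold, each species can invade when rare, so the interior equilibrium is stable.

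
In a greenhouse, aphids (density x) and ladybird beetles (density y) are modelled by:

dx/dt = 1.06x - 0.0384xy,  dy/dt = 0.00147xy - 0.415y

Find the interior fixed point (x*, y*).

Set dy/dt = 0 with y > 0: 0.00147x - 0.415 = 0, so x* = 0.415/0.00147 = 282.
Set dx/dt = 0 with x > 0: 1.06 - 0.0384y = 0, so y* = 1.06/0.0384 = 27.6.

x* ≈ 282, y* ≈ 27.6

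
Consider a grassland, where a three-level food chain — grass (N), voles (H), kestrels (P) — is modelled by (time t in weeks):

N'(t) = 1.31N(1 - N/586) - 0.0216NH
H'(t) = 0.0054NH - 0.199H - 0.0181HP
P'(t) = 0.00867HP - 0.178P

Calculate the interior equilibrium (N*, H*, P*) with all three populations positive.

N* ≈ 388, H* ≈ 20.5, P* ≈ 105

From dP/dt = 0: 0.00867H* = 0.178, so H* = 20.5.
From dN/dt = 0: 1.31(1 - N*/586) = 0.0216·20.5, giving N* = 586·(1 - 0.339) = 388.
From dH/dt = 0: 0.0054·388 - 0.199 = 0.0181P*, so P* = 1.89/0.0181 = 105.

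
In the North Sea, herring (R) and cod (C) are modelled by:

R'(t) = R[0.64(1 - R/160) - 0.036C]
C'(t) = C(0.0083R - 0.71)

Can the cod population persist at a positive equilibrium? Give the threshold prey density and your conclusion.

Threshold R = 85.5; K > 85.5, so yes, the predator persists.

The predator equation gives dC/dt > 0 only when R > 0.71/0.0083 = 85.5.
Without the predator, R → K = 160. Since 160 > 85.5, the predator can invade and persist.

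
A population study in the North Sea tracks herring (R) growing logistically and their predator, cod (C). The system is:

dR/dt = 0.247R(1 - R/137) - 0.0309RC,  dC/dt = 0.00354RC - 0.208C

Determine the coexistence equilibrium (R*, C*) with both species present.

R* ≈ 58.8, C* ≈ 4.57

From dC/dt = 0 with C > 0: 0.00354R* = 0.208, so R* = 58.8.
Substitute into dR/dt = 0: 0.247(1 - 58.8/137) = 0.0309C*.
The bracket is 0.571, giving C* = 0.141/0.0309 = 4.57.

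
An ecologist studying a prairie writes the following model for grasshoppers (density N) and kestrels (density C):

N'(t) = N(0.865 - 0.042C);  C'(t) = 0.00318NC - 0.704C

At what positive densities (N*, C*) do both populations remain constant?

Set dC/dt = 0 with C > 0: 0.00318N - 0.704 = 0, so N* = 0.704/0.00318 = 221.
Set dN/dt = 0 with N > 0: 0.865 - 0.042C = 0, so C* = 0.865/0.042 = 20.6.

N* ≈ 221, C* ≈ 20.6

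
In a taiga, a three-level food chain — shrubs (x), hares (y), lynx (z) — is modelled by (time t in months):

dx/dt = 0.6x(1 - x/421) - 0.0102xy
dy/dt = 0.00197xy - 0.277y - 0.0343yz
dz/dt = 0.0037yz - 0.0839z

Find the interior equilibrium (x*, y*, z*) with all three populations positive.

From dz/dt = 0: 0.0037y* = 0.0839, so y* = 22.7.
From dx/dt = 0: 0.6(1 - x*/421) = 0.0102·22.7, giving x* = 421·(1 - 0.385) = 259.
From dy/dt = 0: 0.00197·259 - 0.277 = 0.0343z*, so z* = 0.233/0.0343 = 6.78.

x* ≈ 259, y* ≈ 22.7, z* ≈ 6.78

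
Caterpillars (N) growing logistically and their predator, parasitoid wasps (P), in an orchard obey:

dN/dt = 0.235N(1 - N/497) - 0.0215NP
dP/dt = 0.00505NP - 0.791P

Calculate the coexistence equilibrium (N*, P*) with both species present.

N* ≈ 157, P* ≈ 7.49

From dP/dt = 0 with P > 0: 0.00505N* = 0.791, so N* = 157.
Substitute into dN/dt = 0: 0.235(1 - 157/497) = 0.0215P*.
The bracket is 0.685, giving P* = 0.161/0.0215 = 7.49.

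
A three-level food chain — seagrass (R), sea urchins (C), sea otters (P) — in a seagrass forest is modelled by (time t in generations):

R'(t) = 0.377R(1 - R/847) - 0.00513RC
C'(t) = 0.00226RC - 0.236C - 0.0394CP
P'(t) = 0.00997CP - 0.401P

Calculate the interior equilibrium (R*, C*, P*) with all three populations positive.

R* ≈ 383, C* ≈ 40.2, P* ≈ 16

From dP/dt = 0: 0.00997C* = 0.401, so C* = 40.2.
From dR/dt = 0: 0.377(1 - R*/847) = 0.00513·40.2, giving R* = 847·(1 - 0.547) = 383.
From dC/dt = 0: 0.00226·383 - 0.236 = 0.0394P*, so P* = 0.631/0.0394 = 16.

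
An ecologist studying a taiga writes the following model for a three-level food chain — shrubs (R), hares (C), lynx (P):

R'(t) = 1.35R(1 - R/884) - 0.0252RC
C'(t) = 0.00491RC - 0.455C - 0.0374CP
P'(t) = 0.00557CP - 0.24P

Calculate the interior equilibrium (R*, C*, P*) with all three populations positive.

R* ≈ 173, C* ≈ 43.1, P* ≈ 10.5

From dP/dt = 0: 0.00557C* = 0.24, so C* = 43.1.
From dR/dt = 0: 1.35(1 - R*/884) = 0.0252·43.1, giving R* = 884·(1 - 0.804) = 173.
From dC/dt = 0: 0.00491·173 - 0.455 = 0.0374P*, so P* = 0.394/0.0374 = 10.5.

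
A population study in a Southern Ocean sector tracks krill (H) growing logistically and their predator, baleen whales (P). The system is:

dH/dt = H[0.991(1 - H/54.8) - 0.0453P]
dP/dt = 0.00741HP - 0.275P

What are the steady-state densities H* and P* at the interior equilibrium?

H* ≈ 37.1, P* ≈ 7.06

From dP/dt = 0 with P > 0: 0.00741H* = 0.275, so H* = 37.1.
Substitute into dH/dt = 0: 0.991(1 - 37.1/54.8) = 0.0453P*.
The bracket is 0.323, giving P* = 0.32/0.0453 = 7.06.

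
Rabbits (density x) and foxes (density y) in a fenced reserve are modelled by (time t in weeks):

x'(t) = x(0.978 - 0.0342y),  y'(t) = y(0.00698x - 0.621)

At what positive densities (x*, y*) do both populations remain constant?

x* ≈ 89, y* ≈ 28.6

Set dy/dt = 0 with y > 0: 0.00698x - 0.621 = 0, so x* = 0.621/0.00698 = 89.
Set dx/dt = 0 with x > 0: 0.978 - 0.0342y = 0, so y* = 0.978/0.0342 = 28.6.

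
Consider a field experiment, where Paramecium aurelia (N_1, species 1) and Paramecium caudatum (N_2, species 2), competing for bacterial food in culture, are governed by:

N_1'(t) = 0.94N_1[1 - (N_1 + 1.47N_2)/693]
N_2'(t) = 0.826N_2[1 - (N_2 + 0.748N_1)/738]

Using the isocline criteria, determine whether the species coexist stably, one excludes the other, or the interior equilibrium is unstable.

species 2 excludes species 1

Compare the nullcline intercepts: K1/α12 = 693/1.47 = 471 < K2 = 738; K2/α21 = 738/0.748 = 987 > K1 = 693.
Since the inequalities point opposite ways, species 2 can invade but species 1 cannot.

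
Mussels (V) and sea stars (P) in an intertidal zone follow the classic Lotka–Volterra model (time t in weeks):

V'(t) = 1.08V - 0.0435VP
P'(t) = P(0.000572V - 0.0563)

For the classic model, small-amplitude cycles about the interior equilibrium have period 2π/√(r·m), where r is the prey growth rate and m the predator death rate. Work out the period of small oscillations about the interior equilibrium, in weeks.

Here r = 1.08 and m = 0.0563, so r·m = 0.0608.
ω = √0.0608 = 0.247 per week, hence T = 2π/ω ≈ 25.5 weeks.

T ≈ 25.5 weeks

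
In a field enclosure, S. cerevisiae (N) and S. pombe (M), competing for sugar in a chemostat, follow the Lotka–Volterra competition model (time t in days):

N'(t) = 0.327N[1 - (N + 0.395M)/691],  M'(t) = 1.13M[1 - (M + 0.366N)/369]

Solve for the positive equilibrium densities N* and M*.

N* ≈ 637, M* ≈ 136

Setting both brackets to zero gives the nullclines N + 0.395M = 691 and 0.366N + M = 369.
Substituting M = 369 - 0.366N into the first: N(1 - 0.395·0.366) = 691 - 0.395·369.
So N* = 545/0.855 = 637, and then M* = 369 - 0.366·637 = 136.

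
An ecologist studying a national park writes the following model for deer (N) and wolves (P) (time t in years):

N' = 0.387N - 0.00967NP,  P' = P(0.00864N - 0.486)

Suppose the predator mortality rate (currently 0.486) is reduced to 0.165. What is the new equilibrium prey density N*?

At the interior fixed point, setting dP/dt = 0 with P > 0 fixes N* = (predator death rate)/(NP coefficient) — independent of the other coefficients.
With the change, N* = 0.165/0.00864 = 19.1; it falls from 56.2.

N* ≈ 19.1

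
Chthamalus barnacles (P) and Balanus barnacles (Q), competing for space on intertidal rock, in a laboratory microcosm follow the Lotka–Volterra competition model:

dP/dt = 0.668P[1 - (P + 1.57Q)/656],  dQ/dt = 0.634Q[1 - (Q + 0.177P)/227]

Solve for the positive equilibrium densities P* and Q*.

Setting both brackets to zero gives the nullclines P + 1.57Q = 656 and 0.177P + Q = 227.
Substituting Q = 227 - 0.177P into the first: P(1 - 1.57·0.177) = 656 - 1.57·227.
So P* = 300/0.722 = 415, and then Q* = 227 - 0.177·415 = 154.

P* ≈ 415, Q* ≈ 154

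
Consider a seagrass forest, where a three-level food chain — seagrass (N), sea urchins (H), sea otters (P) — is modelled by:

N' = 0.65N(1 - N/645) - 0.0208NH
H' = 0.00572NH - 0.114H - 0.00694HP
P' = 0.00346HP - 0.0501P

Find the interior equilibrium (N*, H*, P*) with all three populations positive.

N* ≈ 346, H* ≈ 14.5, P* ≈ 269

From dP/dt = 0: 0.00346H* = 0.0501, so H* = 14.5.
From dN/dt = 0: 0.65(1 - N*/645) = 0.0208·14.5, giving N* = 645·(1 - 0.463) = 346.
From dH/dt = 0: 0.00572·346 - 0.114 = 0.00694P*, so P* = 1.87/0.00694 = 269.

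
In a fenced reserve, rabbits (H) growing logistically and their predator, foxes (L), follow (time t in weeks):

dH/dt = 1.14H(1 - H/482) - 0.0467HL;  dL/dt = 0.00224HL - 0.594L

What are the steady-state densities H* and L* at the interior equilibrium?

H* ≈ 265, L* ≈ 11

From dL/dt = 0 with L > 0: 0.00224H* = 0.594, so H* = 265.
Substitute into dH/dt = 0: 1.14(1 - 265/482) = 0.0467L*.
The bracket is 0.45, giving L* = 0.513/0.0467 = 11.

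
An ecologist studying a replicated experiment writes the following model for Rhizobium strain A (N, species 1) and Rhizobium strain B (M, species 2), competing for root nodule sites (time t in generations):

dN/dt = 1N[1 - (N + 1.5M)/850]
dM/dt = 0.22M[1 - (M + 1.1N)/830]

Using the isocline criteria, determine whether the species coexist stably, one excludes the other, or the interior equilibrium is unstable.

unstable coexistence (outcome depends on initial conditions)

Compare the nullcline intercepts: K1/α12 = 850/1.5 = 567 < K2 = 830; K2/α21 = 830/1.1 = 755 < K1 = 850.
Since both are reversed, neither can invade when rare; the interior point is a saddle.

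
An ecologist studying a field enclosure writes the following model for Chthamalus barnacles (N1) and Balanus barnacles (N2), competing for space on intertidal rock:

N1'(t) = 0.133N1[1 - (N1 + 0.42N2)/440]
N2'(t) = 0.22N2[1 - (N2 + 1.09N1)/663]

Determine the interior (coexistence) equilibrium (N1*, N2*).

Setting both brackets to zero gives the nullclines N1 + 0.42N2 = 440 and 1.09N1 + N2 = 663.
Substituting N2 = 663 - 1.09N1 into the first: N1(1 - 0.42·1.09) = 440 - 0.42·663.
So N1* = 162/0.542 = 298, and then N2* = 663 - 1.09·298 = 338.

N1* ≈ 298, N2* ≈ 338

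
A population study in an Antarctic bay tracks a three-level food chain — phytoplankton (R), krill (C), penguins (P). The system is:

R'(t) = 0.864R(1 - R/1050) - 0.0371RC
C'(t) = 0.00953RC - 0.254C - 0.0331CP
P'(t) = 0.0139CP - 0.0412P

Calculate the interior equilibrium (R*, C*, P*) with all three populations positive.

R* ≈ 916, C* ≈ 2.96, P* ≈ 256

From dP/dt = 0: 0.0139C* = 0.0412, so C* = 2.96.
From dR/dt = 0: 0.864(1 - R*/1050) = 0.0371·2.96, giving R* = 1050·(1 - 0.127) = 916.
From dC/dt = 0: 0.00953·916 - 0.254 = 0.0331P*, so P* = 8.48/0.0331 = 256.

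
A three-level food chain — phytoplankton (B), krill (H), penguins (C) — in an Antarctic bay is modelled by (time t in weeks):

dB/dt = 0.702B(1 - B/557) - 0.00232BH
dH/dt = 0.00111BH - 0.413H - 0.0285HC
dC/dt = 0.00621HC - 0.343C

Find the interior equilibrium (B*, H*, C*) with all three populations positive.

From dC/dt = 0: 0.00621H* = 0.343, so H* = 55.2.
From dB/dt = 0: 0.702(1 - B*/557) = 0.00232·55.2, giving B* = 557·(1 - 0.183) = 455.
From dH/dt = 0: 0.00111·455 - 0.413 = 0.0285C*, so C* = 0.0924/0.0285 = 3.24.

B* ≈ 455, H* ≈ 55.2, C* ≈ 3.24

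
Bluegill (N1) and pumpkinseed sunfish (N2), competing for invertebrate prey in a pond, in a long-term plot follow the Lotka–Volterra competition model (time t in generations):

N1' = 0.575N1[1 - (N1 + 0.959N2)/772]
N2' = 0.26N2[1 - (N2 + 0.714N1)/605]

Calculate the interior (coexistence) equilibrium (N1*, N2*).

N1* ≈ 608, N2* ≈ 171

Setting both brackets to zero gives the nullclines N1 + 0.959N2 = 772 and 0.714N1 + N2 = 605.
Substituting N2 = 605 - 0.714N1 into the first: N1(1 - 0.959·0.714) = 772 - 0.959·605.
So N1* = 192/0.315 = 608, and then N2* = 605 - 0.714·608 = 171.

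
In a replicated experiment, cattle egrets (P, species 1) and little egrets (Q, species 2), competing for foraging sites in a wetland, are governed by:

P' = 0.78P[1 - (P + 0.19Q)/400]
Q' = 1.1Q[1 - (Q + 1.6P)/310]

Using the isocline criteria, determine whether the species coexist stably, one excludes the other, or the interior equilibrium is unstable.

Compare the nullcline intercepts: K1/α12 = 400/0.19 = 2110 > K2 = 310; K2/α21 = 310/1.6 = 194 < K1 = 400.
Since the inequalities point opposite ways, species 1 can invade but species 2 cannot.

species 1 excludes species 2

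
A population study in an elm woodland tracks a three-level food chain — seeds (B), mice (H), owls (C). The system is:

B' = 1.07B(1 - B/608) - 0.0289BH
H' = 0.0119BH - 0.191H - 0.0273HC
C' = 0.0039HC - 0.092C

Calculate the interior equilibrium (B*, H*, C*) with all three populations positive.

B* ≈ 221, H* ≈ 23.6, C* ≈ 89.2

From dC/dt = 0: 0.0039H* = 0.092, so H* = 23.6.
From dB/dt = 0: 1.07(1 - B*/608) = 0.0289·23.6, giving B* = 608·(1 - 0.637) = 221.
From dH/dt = 0: 0.0119·221 - 0.191 = 0.0273C*, so C* = 2.43/0.0273 = 89.2.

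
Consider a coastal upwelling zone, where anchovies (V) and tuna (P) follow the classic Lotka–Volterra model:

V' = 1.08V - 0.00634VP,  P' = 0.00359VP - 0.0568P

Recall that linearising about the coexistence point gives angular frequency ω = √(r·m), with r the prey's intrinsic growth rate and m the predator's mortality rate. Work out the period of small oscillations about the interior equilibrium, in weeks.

T ≈ 25.4 weeks

Here r = 1.08 and m = 0.0568, so r·m = 0.0613.
ω = √0.0613 = 0.248 per week, hence T = 2π/ω ≈ 25.4 weeks.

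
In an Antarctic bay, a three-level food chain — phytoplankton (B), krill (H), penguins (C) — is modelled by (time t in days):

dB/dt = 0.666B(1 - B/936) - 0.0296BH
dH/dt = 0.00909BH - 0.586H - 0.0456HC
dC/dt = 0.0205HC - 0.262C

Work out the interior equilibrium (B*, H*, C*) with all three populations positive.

From dC/dt = 0: 0.0205H* = 0.262, so H* = 12.8.
From dB/dt = 0: 0.666(1 - B*/936) = 0.0296·12.8, giving B* = 936·(1 - 0.568) = 404.
From dH/dt = 0: 0.00909·404 - 0.586 = 0.0456C*, so C* = 3.09/0.0456 = 67.7.

B* ≈ 404, H* ≈ 12.8, C* ≈ 67.7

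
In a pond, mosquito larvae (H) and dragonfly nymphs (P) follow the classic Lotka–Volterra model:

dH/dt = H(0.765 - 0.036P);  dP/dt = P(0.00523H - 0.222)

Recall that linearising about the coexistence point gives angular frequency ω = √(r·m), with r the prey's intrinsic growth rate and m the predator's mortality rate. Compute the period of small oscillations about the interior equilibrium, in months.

T ≈ 15.2 months

Here r = 0.765 and m = 0.222, so r·m = 0.17.
ω = √0.17 = 0.412 per month, hence T = 2π/ω ≈ 15.2 months.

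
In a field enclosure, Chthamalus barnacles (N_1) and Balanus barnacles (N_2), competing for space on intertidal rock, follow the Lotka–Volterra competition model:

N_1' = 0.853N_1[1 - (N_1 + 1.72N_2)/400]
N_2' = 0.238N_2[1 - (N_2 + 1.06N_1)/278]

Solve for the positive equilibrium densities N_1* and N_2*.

N_1* ≈ 94.9, N_2* ≈ 177

Setting both brackets to zero gives the nullclines N_1 + 1.72N_2 = 400 and 1.06N_1 + N_2 = 278.
Substituting N_2 = 278 - 1.06N_1 into the first: N_1(1 - 1.72·1.06) = 400 - 1.72·278.
So N_1* = -78.2/-0.823 = 94.9, and then N_2* = 278 - 1.06·94.9 = 177.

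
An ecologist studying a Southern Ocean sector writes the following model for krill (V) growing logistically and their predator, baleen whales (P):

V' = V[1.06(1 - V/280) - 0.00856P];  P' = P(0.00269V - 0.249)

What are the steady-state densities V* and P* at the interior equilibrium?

V* ≈ 92.6, P* ≈ 82.9

From dP/dt = 0 with P > 0: 0.00269V* = 0.249, so V* = 92.6.
Substitute into dV/dt = 0: 1.06(1 - 92.6/280) = 0.00856P*.
The bracket is 0.669, giving P* = 0.71/0.00856 = 82.9.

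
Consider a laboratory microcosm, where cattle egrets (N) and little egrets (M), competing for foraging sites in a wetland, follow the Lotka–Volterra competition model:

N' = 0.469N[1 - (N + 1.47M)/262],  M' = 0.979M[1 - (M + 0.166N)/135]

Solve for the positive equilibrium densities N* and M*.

N* ≈ 84.1, M* ≈ 121

Setting both brackets to zero gives the nullclines N + 1.47M = 262 and 0.166N + M = 135.
Substituting M = 135 - 0.166N into the first: N(1 - 1.47·0.166) = 262 - 1.47·135.
So N* = 63.6/0.756 = 84.1, and then M* = 135 - 0.166·84.1 = 121.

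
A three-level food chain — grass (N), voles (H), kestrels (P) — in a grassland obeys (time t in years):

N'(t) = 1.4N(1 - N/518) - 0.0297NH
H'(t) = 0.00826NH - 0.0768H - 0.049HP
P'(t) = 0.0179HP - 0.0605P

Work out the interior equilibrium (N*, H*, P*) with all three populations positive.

N* ≈ 481, H* ≈ 3.38, P* ≈ 79.5

From dP/dt = 0: 0.0179H* = 0.0605, so H* = 3.38.
From dN/dt = 0: 1.4(1 - N*/518) = 0.0297·3.38, giving N* = 518·(1 - 0.0717) = 481.
From dH/dt = 0: 0.00826·481 - 0.0768 = 0.049P*, so P* = 3.9/0.049 = 79.5.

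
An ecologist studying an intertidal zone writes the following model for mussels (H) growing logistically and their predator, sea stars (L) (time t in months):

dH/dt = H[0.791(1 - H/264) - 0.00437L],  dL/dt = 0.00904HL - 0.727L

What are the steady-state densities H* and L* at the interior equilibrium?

H* ≈ 80.4, L* ≈ 126

From dL/dt = 0 with L > 0: 0.00904H* = 0.727, so H* = 80.4.
Substitute into dH/dt = 0: 0.791(1 - 80.4/264) = 0.00437L*.
The bracket is 0.695, giving L* = 0.55/0.00437 = 126.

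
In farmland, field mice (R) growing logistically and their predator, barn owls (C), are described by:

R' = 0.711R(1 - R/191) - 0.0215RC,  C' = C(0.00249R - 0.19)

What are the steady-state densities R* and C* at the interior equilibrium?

R* ≈ 76.3, C* ≈ 19.9

From dC/dt = 0 with C > 0: 0.00249R* = 0.19, so R* = 76.3.
Substitute into dR/dt = 0: 0.711(1 - 76.3/191) = 0.0215C*.
The bracket is 0.6, giving C* = 0.427/0.0215 = 19.9.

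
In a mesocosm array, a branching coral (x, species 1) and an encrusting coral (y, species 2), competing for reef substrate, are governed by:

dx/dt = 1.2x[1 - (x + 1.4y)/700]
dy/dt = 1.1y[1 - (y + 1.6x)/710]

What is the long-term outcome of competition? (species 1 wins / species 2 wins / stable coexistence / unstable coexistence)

unstable coexistence (outcome depends on initial conditions)

Compare the nullcline intercepts: K1/α12 = 700/1.4 = 500 < K2 = 710; K2/α21 = 710/1.6 = 444 < K1 = 700.
Since both are reversed, neither can invade when rare; the interior point is a saddle.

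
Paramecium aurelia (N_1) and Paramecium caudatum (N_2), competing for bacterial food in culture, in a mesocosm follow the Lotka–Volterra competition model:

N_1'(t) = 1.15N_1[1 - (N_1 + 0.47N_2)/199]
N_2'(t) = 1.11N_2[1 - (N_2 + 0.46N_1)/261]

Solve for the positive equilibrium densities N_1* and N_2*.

Setting both brackets to zero gives the nullclines N_1 + 0.47N_2 = 199 and 0.46N_1 + N_2 = 261.
Substituting N_2 = 261 - 0.46N_1 into the first: N_1(1 - 0.47·0.46) = 199 - 0.47·261.
So N_1* = 76.3/0.784 = 97.4, and then N_2* = 261 - 0.46·97.4 = 216.

N_1* ≈ 97.4, N_2* ≈ 216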